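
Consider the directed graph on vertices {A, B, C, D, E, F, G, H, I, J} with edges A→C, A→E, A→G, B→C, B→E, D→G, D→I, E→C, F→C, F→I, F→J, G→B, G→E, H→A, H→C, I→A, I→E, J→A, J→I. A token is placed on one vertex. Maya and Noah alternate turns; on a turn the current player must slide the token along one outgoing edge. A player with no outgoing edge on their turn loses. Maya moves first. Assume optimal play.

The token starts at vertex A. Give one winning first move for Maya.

Compute win/loss labels from the base case upward. A position with no move is L. Any other position is W if it can reach an L in one move, else L.
Every edge goes from a vertex to one that appears earlier in the order C, E, B, G, A, I, D, J, F, H, so processing vertices in that order labels each vertex after all of its successors.
C: no outgoing edge → L
E: reaches L-position C → W
B: reaches L-position C → W
G: only reaches B(W), E(W), all W → L
A: reaches L-position G → W
I: only reaches A(W), E(W), all W → L
D: reaches L-position I → W
J: reaches L-position I → W
F: reaches L-position I → W
H: reaches L-position C → W
From A, the L positions reachable in one move are: G, C. Any move reaching one of these is winning.

Move to G.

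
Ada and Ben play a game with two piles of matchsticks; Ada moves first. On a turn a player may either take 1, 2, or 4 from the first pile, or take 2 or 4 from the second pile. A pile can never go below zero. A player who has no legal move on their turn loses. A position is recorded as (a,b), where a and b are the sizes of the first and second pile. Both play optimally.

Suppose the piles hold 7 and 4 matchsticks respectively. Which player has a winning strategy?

Positions with no move are L. A position that does have a move is losing for the player to move precisely when every available move leads to a winning position for the opponent. Fill in the labels:
No move ever increases a pile, so every position that can arise here has a ≤ 7 and b ≤ 4; it is enough to label the cells with 0 ≤ a ≤ 7 and 0 ≤ b ≤ 4.
Every move lowers a or b (never raises either), so fill the grid row by row in increasing a, and left to right within a row: each cell's successors are then already labelled.
      b=0  b=1  b=2  b=3  b=4
a=0:    L    L    W    W    W
a=1:    W    W    L    L    W
a=2:    W    W    W    W    L
a=3:    L    L    W    W    W
a=4:    W    W    L    L    W
a=5:    W    W    W    W    L
a=6:    L    L    W    W    W
a=7:    W    W    L    L    W
Cells with no legal move (terminal, hence L): (0,0), (0,1).
The remaining L cells, each justified by listing all of its moves:
(1,2): moves to (0,2)(W), (1,0)(W); every one is W ⇒ L
(1,3): moves to (0,3)(W), (1,1)(W); every one is W ⇒ L
(2,4): moves to (1,4)(W), (0,4)(W), (2,2)(W), (2,0)(W); every one is W ⇒ L
(3,0): moves to (2,0)(W), (1,0)(W); every one is W ⇒ L
(3,1): moves to (2,1)(W), (1,1)(W); every one is W ⇒ L
(4,2): moves to (3,2)(W), (2,2)(W), (0,2)(W), (4,0)(W); every one is W ⇒ L
(4,3): moves to (3,3)(W), (2,3)(W), (0,3)(W), (4,1)(W); every one is W ⇒ L
(5,4): moves to (4,4)(W), (3,4)(W), (1,4)(W), (5,2)(W), (5,0)(W); every one is W ⇒ L
(6,0): moves to (5,0)(W), (4,0)(W), (2,0)(W); every one is W ⇒ L
(6,1): moves to (5,1)(W), (4,1)(W), (2,1)(W); every one is W ⇒ L
(7,2): moves to (6,2)(W), (5,2)(W), (3,2)(W), (7,0)(W); every one is W ⇒ L
(7,3): moves to (6,3)(W), (5,3)(W), (3,3)(W), (7,1)(W); every one is W ⇒ L
Every other cell has at least one move into one of the L cells above, so it is W.
The starting position (7,4) is W: Ada should move to (5,4), handing over an L position.

Ada wins.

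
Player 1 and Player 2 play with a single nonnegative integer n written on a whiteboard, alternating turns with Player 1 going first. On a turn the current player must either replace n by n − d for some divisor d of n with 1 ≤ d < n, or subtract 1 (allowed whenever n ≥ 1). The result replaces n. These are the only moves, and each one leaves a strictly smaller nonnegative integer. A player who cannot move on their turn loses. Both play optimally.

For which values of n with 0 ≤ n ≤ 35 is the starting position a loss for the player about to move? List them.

Label each position W (a win for the player to move) or L (a loss). A position with no legal move is L; any other position is W exactly when some move reaches an L, and L when every move reaches a W.
n=0: no move → L
n=1: W (go to 0, an L position)
n=2: L (sole option 1(W) is W)
n=3: W (go to 2, an L position)
n=4: W (go to 2, an L position)
n=5: L (sole option 4(W) is W)
n=6: W (go to 5, an L position)
n=7: L (sole option 6(W) is W)
n=8: W (go to 7, an L position)
n=9: L (options 6(W), 8(W) are all W)
n=10: W (go to 5, an L position)
n=11: L (sole option 10(W) is W)
n=12: W (go to 9, an L position)
n=13: L (sole option 12(W) is W)
n=14: W (go to 7, an L position)
n=15: L (options 10(W), 12(W), 14(W) are all W)
n=16: W (go to 15, an L position)
n=17: L (sole option 16(W) is W)
n=18: W (go to 9, an L position)
n=19: L (sole option 18(W) is W)
n=20: W (go to 15, an L position)
n=21: L (options 14(W), 18(W), 20(W) are all W)
n=22: W (go to 11, an L position)
n=23: L (sole option 22(W) is W)
n=24: W (go to 21, an L position)
n=25: L (options 20(W), 24(W) are all W)
n=26: W (go to 13, an L position)
n=27: L (options 18(W), 24(W), 26(W) are all W)
n=28: W (go to 21, an L position)
n=29: L (sole option 28(W) is W)
n=30: W (go to 15, an L position)
n=31: L (sole option 30(W) is W)
n=32: W (go to 31, an L position)
n=33: L (options 22(W), 30(W), 32(W) are all W)
n=34: W (go to 17, an L position)
n=35: L (options 28(W), 30(W), 34(W) are all W)
Reading off the rows marked L gives the requested list; there are 18 such values of n.

0, 2, 5, 7, 9, 11, 13, 15, 17, 19, 21, 23, 25, 27, 29, 31, 33, 35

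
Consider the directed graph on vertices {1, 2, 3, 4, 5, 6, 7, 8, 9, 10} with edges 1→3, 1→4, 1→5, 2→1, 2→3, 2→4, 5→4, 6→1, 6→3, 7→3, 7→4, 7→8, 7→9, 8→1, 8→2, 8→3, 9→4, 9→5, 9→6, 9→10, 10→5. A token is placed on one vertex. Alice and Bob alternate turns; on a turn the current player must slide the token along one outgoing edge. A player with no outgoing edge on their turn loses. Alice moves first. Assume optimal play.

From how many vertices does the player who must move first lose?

3

Use the standard recursion: the mover loses at a terminal position; elsewhere, the mover wins exactly when some move hands the opponent an L position.
Every edge goes from a vertex to one that appears earlier in the order 3, 4, 5, 1, 2, 8, 10, 6, 9, 7, so processing vertices in that order labels each vertex after all of its successors.
3: no outgoing edge → L
4: no outgoing edge → L
5: can move to 4, which is L ⇒ W
1: can move to 4, which is L ⇒ W
2: can move to 4, which is L ⇒ W
8: can move to 3, which is L ⇒ W
10: the only move is to 5(W), a W ⇒ L
6: can move to 3, which is L ⇒ W
9: can move to 10, which is L ⇒ W
7: can move to 4, which is L ⇒ W
The L vertices are 3, 4, 10; that is 3 in all.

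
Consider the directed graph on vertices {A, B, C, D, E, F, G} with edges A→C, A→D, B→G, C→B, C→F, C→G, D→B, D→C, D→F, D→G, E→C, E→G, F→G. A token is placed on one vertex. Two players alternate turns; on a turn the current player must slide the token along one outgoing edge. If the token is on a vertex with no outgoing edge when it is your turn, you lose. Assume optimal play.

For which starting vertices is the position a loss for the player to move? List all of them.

A, G

Classify positions by backward induction: terminal positions (no move available) are L. From any other position, the mover wins iff some move reaches an L.
Every edge goes from a vertex to one that appears earlier in the order G, F, B, C, D, E, A, so processing vertices in that order labels each vertex after all of its successors.
G: no outgoing edge → L
F: can move to G, which is L ⇒ W
B: can move to G, which is L ⇒ W
C: can move to G, which is L ⇒ W
D: can move to G, which is L ⇒ W
E: can move to G, which is L ⇒ W
A: moves to D(W), C(W); every one is W ⇒ L
The losing starting vertices are exactly the entries labelled L in this table (2 of them).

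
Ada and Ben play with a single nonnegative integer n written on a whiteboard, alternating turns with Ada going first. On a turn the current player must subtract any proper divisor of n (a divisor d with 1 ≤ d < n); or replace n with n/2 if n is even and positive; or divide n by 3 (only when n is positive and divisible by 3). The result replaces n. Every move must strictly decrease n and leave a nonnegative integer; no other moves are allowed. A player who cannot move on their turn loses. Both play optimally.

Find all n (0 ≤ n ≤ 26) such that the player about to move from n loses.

0, 1, 4, 7, 9, 11, 13, 15, 17, 19, 23, 25

Label each position W (a win for the player to move) or L (a loss). A position with no legal move is L; any other position is W exactly when some move reaches an L, and L when every move reaches a W.
n=0: no move → L
n=1: no move → L
n=2: W (go to 1, an L position)
n=3: W (go to 1, an L position)
n=4: L (options 2(W), 3(W) are all W)
n=5: W (go to 4, an L position)
n=6: W (go to 4, an L position)
n=7: L (sole option 6(W) is W)
n=8: W (go to 4, an L position)
n=9: L (options 3(W), 6(W), 8(W) are all W)
n=10: W (go to 9, an L position)
n=11: L (sole option 10(W) is W)
n=12: W (go to 4, an L position)
n=13: L (sole option 12(W) is W)
n=14: W (go to 7, an L position)
n=15: L (options 5(W), 10(W), 12(W), 14(W) are all W)
n=16: W (go to 15, an L position)
n=17: L (sole option 16(W) is W)
n=18: W (go to 9, an L position)
n=19: L (sole option 18(W) is W)
n=20: W (go to 15, an L position)
n=21: W (go to 7, an L position)
n=22: W (go to 11, an L position)
n=23: L (sole option 22(W) is W)
n=24: W (go to 23, an L position)
n=25: L (options 20(W), 24(W) are all W)
n=26: W (go to 13, an L position)
The losing starting values of n are exactly the entries labelled L in this table (12 of them).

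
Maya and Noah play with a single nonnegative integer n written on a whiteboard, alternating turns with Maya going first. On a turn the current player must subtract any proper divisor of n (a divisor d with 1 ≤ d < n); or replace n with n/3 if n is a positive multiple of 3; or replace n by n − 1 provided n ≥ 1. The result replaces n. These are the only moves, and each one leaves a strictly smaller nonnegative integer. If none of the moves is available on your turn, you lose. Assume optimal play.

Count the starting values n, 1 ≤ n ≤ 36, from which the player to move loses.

Work bottom-up. With no move the player to move loses. Otherwise the position is W if at least one move leads to an L position for the opponent, and L if every move leads to a W.
n=0: no move → L
n=1: →0(L), so W
n=2: →1(W) only, which is W, so L
n=3: →2(L), so W
n=4: →2(L), so W
n=5: →4(W) only, which is W, so L
n=6: →2(L), so W
n=7: →6(W) only, which is W, so L
n=8: →7(L), so W
n=9: →3(W), 6(W), 8(W) — all W, so L
n=10: →5(L), so W
n=11: →10(W) only, which is W, so L
n=12: →9(L), so W
n=13: →12(W) only, which is W, so L
n=14: →7(L), so W
n=15: →5(L), so W
n=16: →8(W), 12(W), 14(W), 15(W) — all W, so L
n=17: →16(L), so W
n=18: →9(L), so W
n=19: →18(W) only, which is W, so L
n=20: →16(L), so W
n=21: →7(L), so W
n=22: →11(L), so W
n=23: →22(W) only, which is W, so L
n=24: →16(L), so W
n=25: →20(W), 24(W) — all W, so L
n=26: →13(L), so W
n=27: →9(L), so W
n=28: →14(W), 21(W), 24(W), 26(W), 27(W) — all W, so L
n=29: →28(L), so W
n=30: →25(L), so W
n=31: →30(W) only, which is W, so L
n=32: →16(L), so W
n=33: →11(L), so W
n=34: →17(W), 32(W), 33(W) — all W, so L
n=35: →28(L), so W
n=36: →34(L), so W
L entries with 1 ≤ n ≤ 36 (n=0 is outside the asked range and is not counted): n = 2, 5, 7, 9, 11, 13, 16, 19, 23, 25, 28, 31, 34; that makes 13.

13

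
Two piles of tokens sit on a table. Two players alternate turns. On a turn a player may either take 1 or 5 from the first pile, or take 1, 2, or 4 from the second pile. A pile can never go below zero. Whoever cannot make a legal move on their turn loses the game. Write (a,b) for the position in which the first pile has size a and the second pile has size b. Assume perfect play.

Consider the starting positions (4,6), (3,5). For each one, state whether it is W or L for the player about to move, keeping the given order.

(4,6): L, (3,5): W

Label each position W (a win for the player to move) or L (a loss). A position with no legal move is L; any other position is W exactly when some move reaches an L, and L when every move reaches a W.
No move ever increases a pile, so every position that can arise here has a ≤ 4 and b ≤ 6; it is enough to label the cells with 0 ≤ a ≤ 4 and 0 ≤ b ≤ 6.
Every move lowers a or b (never raises either), so fill the grid row by row in increasing a, and left to right within a row: each cell's successors are then already labelled.
      b=0  b=1  b=2  b=3  b=4  b=5  b=6
a=0:    L    W    W    L    W    W    L
a=1:    W    L    W    W    L    W    W
a=2:    L    W    W    L    W    W    L
a=3:    W    L    W    W    L    W    W
a=4:    L    W    W    L    W    W    L
Cells with no legal move (terminal, hence L): (0,0).
The remaining L cells, each justified by listing all of its moves:
(0,3): only reaches (0,2)(W), (0,1)(W), all W → L
(0,6): only reaches (0,5)(W), (0,4)(W), (0,2)(W), all W → L
(1,1): only reaches (0,1)(W), (1,0)(W), all W → L
(1,4): only reaches (0,4)(W), (1,3)(W), (1,2)(W), (1,0)(W), all W → L
(2,0): only reaches (1,0)(W), which is W → L
(2,3): only reaches (1,3)(W), (2,2)(W), (2,1)(W), all W → L
(2,6): only reaches (1,6)(W), (2,5)(W), (2,4)(W), (2,2)(W), all W → L
(3,1): only reaches (2,1)(W), (3,0)(W), all W → L
(3,4): only reaches (2,4)(W), (3,3)(W), (3,2)(W), (3,0)(W), all W → L
(4,0): only reaches (3,0)(W), which is W → L
(4,3): only reaches (3,3)(W), (4,2)(W), (4,1)(W), all W → L
(4,6): only reaches (3,6)(W), (4,5)(W), (4,4)(W), (4,2)(W), all W → L
Every other cell has at least one move into one of the L cells above, so it is W.
(4,6): one of the L cells justified above, so L
(3,5): the move to (3,4) reaches an L cell, so W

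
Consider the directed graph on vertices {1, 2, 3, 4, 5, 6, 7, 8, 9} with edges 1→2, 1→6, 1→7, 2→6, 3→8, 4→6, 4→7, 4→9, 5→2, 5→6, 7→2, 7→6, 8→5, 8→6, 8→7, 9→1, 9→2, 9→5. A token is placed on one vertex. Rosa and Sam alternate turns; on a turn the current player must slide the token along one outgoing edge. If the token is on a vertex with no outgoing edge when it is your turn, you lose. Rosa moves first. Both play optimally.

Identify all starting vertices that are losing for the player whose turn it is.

Positions with no move are L. A position that does have a move is losing for the player to move precisely when every available move leads to a winning position for the opponent. Fill in the labels:
Every edge goes from a vertex to one that appears earlier in the order 6, 2, 7, 5, 8, 3, 1, 9, 4, so processing vertices in that order labels each vertex after all of its successors.
6: no outgoing edge → L
2: reaches L-position 6 → W
7: reaches L-position 6 → W
5: reaches L-position 6 → W
8: reaches L-position 6 → W
3: only reaches 8(W), which is W → L
1: reaches L-position 6 → W
9: only reaches 1(W), 5(W), 2(W), all W → L
4: reaches L-position 9 → W
Reading off the rows marked L gives the requested list; there are 3 such vertices.

3, 6, 9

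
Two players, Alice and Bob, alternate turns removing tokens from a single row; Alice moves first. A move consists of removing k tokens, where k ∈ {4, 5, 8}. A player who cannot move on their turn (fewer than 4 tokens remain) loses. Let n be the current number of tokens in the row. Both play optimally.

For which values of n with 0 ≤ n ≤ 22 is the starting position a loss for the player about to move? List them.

0, 1, 2, 3, 12, 13, 14, 15

Positions with no move are L. A position that does have a move is losing for the player to move precisely when every available move leads to a winning position for the opponent. Fill in the labels:
n=0: no move → L
n=1: no move → L
n=2: no move → L
n=3: no move → L
n=4: can move to 0, which is L ⇒ W
n=5: can move to 1, which is L ⇒ W
n=6: can move to 2, which is L ⇒ W
n=7: can move to 3, which is L ⇒ W
n=8: can move to 3, which is L ⇒ W
n=9: can move to 1, which is L ⇒ W
n=10: can move to 2, which is L ⇒ W
n=11: can move to 3, which is L ⇒ W
n=12: moves to 8(W), 7(W), 4(W); every one is W ⇒ L
n=13: moves to 9(W), 8(W), 5(W); every one is W ⇒ L
n=14: moves to 10(W), 9(W), 6(W); every one is W ⇒ L
n=15: moves to 11(W), 10(W), 7(W); every one is W ⇒ L
n=16: can move to 12, which is L ⇒ W
n=17: can move to 13, which is L ⇒ W
n=18: can move to 14, which is L ⇒ W
n=19: can move to 15, which is L ⇒ W
n=20: can move to 15, which is L ⇒ W
n=21: can move to 13, which is L ⇒ W
n=22: can move to 14, which is L ⇒ W
The losing starting values of n are exactly the entries labelled L in this table (8 of them).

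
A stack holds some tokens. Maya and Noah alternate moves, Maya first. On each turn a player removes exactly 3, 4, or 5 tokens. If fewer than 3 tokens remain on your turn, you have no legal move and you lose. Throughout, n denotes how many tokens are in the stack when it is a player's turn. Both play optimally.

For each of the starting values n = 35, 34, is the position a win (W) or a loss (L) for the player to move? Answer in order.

Label each position W (a win for the player to move) or L (a loss). A position with no legal move is L; any other position is W exactly when some move reaches an L, and L when every move reaches a W.
n=0: no move → L
n=1: no move → L
n=2: no move → L
n=3: →0(L), so W
n=4: →1(L), so W
n=5: →2(L), so W
n=6: →2(L), so W
n=7: →2(L), so W
n=8: →5(W), 4(W), 3(W) — all W, so L
n=9: →6(W), 5(W), 4(W) — all W, so L
n=10: →7(W), 6(W), 5(W) — all W, so L
n=11: →8(L), so W
n=12: →9(L), so W
n=13: →10(L), so W
n=14: →10(L), so W
n=15: →10(L), so W
n=16: →13(W), 12(W), 11(W) — all W, so L
n=17: →14(W), 13(W), 12(W) — all W, so L
n=18: →15(W), 14(W), 13(W) — all W, so L
n=19: →16(L), so W
n=20: →17(L), so W
n=21: →18(L), so W
n=22: →18(L), so W
n=23: →18(L), so W
n=24: →21(W), 20(W), 19(W) — all W, so L
n=25: →22(W), 21(W), 20(W) — all W, so L
n=26: →23(W), 22(W), 21(W) — all W, so L
n=27: →24(L), so W
n=28: →25(L), so W
n=29: →26(L), so W
n=30: →26(L), so W
n=31: →26(L), so W
n=32: →29(W), 28(W), 27(W) — all W, so L
n=33: →30(W), 29(W), 28(W) — all W, so L
n=34: →31(W), 30(W), 29(W) — all W, so L
n=35: →32(L), so W

35: W, 34: L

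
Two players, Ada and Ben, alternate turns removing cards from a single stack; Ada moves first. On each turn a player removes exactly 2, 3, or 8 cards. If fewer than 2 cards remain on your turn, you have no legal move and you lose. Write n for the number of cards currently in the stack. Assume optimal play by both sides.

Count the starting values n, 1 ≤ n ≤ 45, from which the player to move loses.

Work bottom-up. With no move the player to move loses. Otherwise the position is W if at least one move leads to an L position for the opponent, and L if every move leads to a W.
n=0: no move → L
n=1: no move → L
n=2: reaches L-position 0 → W
n=3: reaches L-position 1 → W
n=4: reaches L-position 1 → W
n=5: only reaches 3(W), 2(W), all W → L
n=6: only reaches 4(W), 3(W), all W → L
n=7: reaches L-position 5 → W
n=8: reaches L-position 6 → W
n=9: reaches L-position 6 → W
n=10: only reaches 8(W), 7(W), 2(W), all W → L
n=11: only reaches 9(W), 8(W), 3(W), all W → L
n=12: reaches L-position 10 → W
n=13: reaches L-position 11 → W
n=14: reaches L-position 11 → W
n=15: only reaches 13(W), 12(W), 7(W), all W → L
n=16: only reaches 14(W), 13(W), 8(W), all W → L
n=17: reaches L-position 15 → W
n=18: reaches L-position 16 → W
n=19: reaches L-position 16 → W
n=20: only reaches 18(W), 17(W), 12(W), all W → L
n=21: only reaches 19(W), 18(W), 13(W), all W → L
n=22: reaches L-position 20 → W
n=23: reaches L-position 21 → W
n=24: reaches L-position 21 → W
n=25: only reaches 23(W), 22(W), 17(W), all W → L
n=26: only reaches 24(W), 23(W), 18(W), all W → L
n=27: reaches L-position 25 → W
n=28: reaches L-position 26 → W
n=29: reaches L-position 26 → W
n=30: only reaches 28(W), 27(W), 22(W), all W → L
n=31: only reaches 29(W), 28(W), 23(W), all W → L
n=32: reaches L-position 30 → W
n=33: reaches L-position 31 → W
n=34: reaches L-position 31 → W
n=35: only reaches 33(W), 32(W), 27(W), all W → L
n=36: only reaches 34(W), 33(W), 28(W), all W → L
n=37: reaches L-position 35 → W
n=38: reaches L-position 36 → W
n=39: reaches L-position 36 → W
n=40: only reaches 38(W), 37(W), 32(W), all W → L
n=41: only reaches 39(W), 38(W), 33(W), all W → L
n=42: reaches L-position 40 → W
n=43: reaches L-position 41 → W
n=44: reaches L-position 41 → W
n=45: only reaches 43(W), 42(W), 37(W), all W → L
L entries with 1 ≤ n ≤ 45 (n=0 is outside the asked range and is not counted): n = 1, 5, 6, 10, 11, 15, 16, 20, 21, 25, 26, 30, 31, 35, 36, 40, 41, 45; that makes 18.

18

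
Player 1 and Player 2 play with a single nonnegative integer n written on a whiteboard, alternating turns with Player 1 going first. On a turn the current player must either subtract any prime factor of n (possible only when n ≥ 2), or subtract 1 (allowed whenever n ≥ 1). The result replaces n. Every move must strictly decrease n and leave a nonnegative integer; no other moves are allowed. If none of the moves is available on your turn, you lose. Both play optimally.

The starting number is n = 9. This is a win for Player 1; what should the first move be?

Compute win/loss labels from the base case upward. A position with no move is L. Any other position is W if it can reach an L in one move, else L.
n=0: no move → L
n=1: →0(L), so W
n=2: →0(L), so W
n=3: →0(L), so W
n=4: →2(W), 3(W) — all W, so L
n=5: →0(L), so W
n=6: →4(L), so W
n=7: →0(L), so W
n=8: →6(W), 7(W) — all W, so L
n=9: →8(L), so W
From 9, the L positions reachable in one move are: 8.

Move to 8.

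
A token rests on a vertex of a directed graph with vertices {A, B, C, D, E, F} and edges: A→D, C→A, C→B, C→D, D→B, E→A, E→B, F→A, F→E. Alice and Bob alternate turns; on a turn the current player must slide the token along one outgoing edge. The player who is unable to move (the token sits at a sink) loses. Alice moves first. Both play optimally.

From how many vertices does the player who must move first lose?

Label each position W (a win for the player to move) or L (a loss). A position with no legal move is L; any other position is W exactly when some move reaches an L, and L when every move reaches a W.
Every edge goes from a vertex to one that appears earlier in the order B, D, A, E, C, F, so processing vertices in that order labels each vertex after all of its successors.
B: no outgoing edge → L
D: W (go to B, an L position)
A: L (sole option D(W) is W)
E: W (go to A, an L position)
C: W (go to A, an L position)
F: W (go to A, an L position)
The L vertices are A, B; that is 2 in all.

2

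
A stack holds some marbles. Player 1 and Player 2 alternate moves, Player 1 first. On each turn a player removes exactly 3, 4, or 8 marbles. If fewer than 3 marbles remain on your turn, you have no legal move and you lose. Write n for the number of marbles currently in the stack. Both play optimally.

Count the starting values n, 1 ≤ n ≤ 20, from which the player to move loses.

7

Compute win/loss labels from the base case upward. A position with no move is L. Any other position is W if it can reach an L in one move, else L.
n=0: no move → L
n=1: no move → L
n=2: no move → L
n=3: W (go to 0, an L position)
n=4: W (go to 1, an L position)
n=5: W (go to 2, an L position)
n=6: W (go to 2, an L position)
n=7: L (options 4(W), 3(W) are all W)
n=8: W (go to 0, an L position)
n=9: W (go to 1, an L position)
n=10: W (go to 7, an L position)
n=11: W (go to 7, an L position)
n=12: L (options 9(W), 8(W), 4(W) are all W)
n=13: L (options 10(W), 9(W), 5(W) are all W)
n=14: L (options 11(W), 10(W), 6(W) are all W)
n=15: W (go to 12, an L position)
n=16: W (go to 13, an L position)
n=17: W (go to 14, an L position)
n=18: W (go to 14, an L position)
n=19: L (options 16(W), 15(W), 11(W) are all W)
n=20: W (go to 12, an L position)
L entries with 1 ≤ n ≤ 20 (n=0 is outside the asked range and is not counted): n = 1, 2, 7, 12, 13, 14, 19; that makes 7.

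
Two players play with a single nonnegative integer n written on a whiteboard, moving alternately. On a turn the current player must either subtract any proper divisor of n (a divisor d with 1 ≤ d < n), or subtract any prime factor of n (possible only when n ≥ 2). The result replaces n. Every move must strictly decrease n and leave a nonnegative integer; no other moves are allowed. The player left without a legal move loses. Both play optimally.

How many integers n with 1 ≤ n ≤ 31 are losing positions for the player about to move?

6

Build the W/L table. Terminal = L. A non-terminal position is W if it has a move to some L; otherwise it is L.
n=0: no move → L
n=1: no move → L
n=2: reaches L-position 0 → W
n=3: reaches L-position 0 → W
n=4: only reaches 2(W), 3(W), all W → L
n=5: reaches L-position 0 → W
n=6: reaches L-position 4 → W
n=7: reaches L-position 0 → W
n=8: reaches L-position 4 → W
n=9: only reaches 6(W), 8(W), all W → L
n=10: reaches L-position 9 → W
n=11: reaches L-position 0 → W
n=12: reaches L-position 9 → W
n=13: reaches L-position 0 → W
n=14: only reaches 7(W), 12(W), 13(W), all W → L
n=15: reaches L-position 14 → W
n=16: reaches L-position 14 → W
n=17: reaches L-position 0 → W
n=18: reaches L-position 9 → W
n=19: reaches L-position 0 → W
n=20: only reaches 10(W), 15(W), 16(W), 18(W), 19(W), all W → L
n=21: reaches L-position 14 → W
n=22: reaches L-position 20 → W
n=23: reaches L-position 0 → W
n=24: reaches L-position 20 → W
n=25: reaches L-position 20 → W
n=26: only reaches 13(W), 24(W), 25(W), all W → L
n=27: reaches L-position 26 → W
n=28: reaches L-position 14 → W
n=29: reaches L-position 0 → W
n=30: reaches L-position 20 → W
n=31: reaches L-position 0 → W
L entries with 1 ≤ n ≤ 31 (n=0 is outside the asked range and is not counted): n = 1, 4, 9, 14, 20, 26; that makes 6.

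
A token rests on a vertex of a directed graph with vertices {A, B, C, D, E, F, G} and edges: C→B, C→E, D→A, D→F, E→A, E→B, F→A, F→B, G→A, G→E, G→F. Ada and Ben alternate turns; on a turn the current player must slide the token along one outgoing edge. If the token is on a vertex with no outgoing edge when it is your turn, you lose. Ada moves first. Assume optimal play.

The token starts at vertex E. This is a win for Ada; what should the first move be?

Move to B.

Use the standard recursion: the mover loses at a terminal position; elsewhere, the mover wins exactly when some move hands the opponent an L position.
Every edge goes from a vertex to one that appears earlier in the order A, B, E, F, C, D, G, so processing vertices in that order labels each vertex after all of its successors.
A: no outgoing edge → L
B: no outgoing edge → L
E: W (go to B, an L position)
F: W (go to B, an L position)
C: W (go to B, an L position)
D: W (go to A, an L position)
G: W (go to A, an L position)
From E, the L positions reachable in one move are: B, A. Any move reaching one of these is winning.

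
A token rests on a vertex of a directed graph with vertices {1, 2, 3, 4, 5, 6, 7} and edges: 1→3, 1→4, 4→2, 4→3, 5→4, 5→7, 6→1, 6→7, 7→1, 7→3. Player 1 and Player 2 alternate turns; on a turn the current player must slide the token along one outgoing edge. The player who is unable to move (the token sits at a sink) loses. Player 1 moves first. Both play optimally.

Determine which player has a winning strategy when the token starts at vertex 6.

Classify positions by backward induction: terminal positions (no move available) are L. From any other position, the mover wins iff some move reaches an L.
Every edge goes from a vertex to one that appears earlier in the order 2, 3, 4, 1, 7, 6, 5, so processing vertices in that order labels each vertex after all of its successors.
2: no outgoing edge → L
3: no outgoing edge → L
4: →3(L), so W
1: →3(L), so W
7: →3(L), so W
6: →7(W), 1(W) — all W, so L
5: →7(W), 4(W) — all W, so L
The starting position 6 is L: whatever Player 1 does, the opponent receives a W position.

Player 2 wins.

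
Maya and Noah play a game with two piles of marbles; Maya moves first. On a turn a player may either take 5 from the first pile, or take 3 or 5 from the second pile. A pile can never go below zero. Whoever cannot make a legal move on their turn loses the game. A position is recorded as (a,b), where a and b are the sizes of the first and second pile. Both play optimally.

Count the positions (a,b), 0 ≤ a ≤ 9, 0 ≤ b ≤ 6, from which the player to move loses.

Work bottom-up. With no move the player to move loses. Otherwise the position is W if at least one move leads to an L position for the opponent, and L if every move leads to a W.
Every move lowers a or b (never raises either), so fill the grid row by row in increasing a, and left to right within a row: each cell's successors are then already labelled.
      b=0  b=1  b=2  b=3  b=4  b=5  b=6
a=0:    L    L    L    W    W    W    W
a=1:    L    L    L    W    W    W    W
a=2:    L    L    L    W    W    W    W
a=3:    L    L    L    W    W    W    W
a=4:    L    L    L    W    W    W    W
a=5:    W    W    W    L    L    L    W
a=6:    W    W    W    L    L    L    W
a=7:    W    W    W    L    L    L    W
a=8:    W    W    W    L    L    L    W
a=9:    W    W    W    L    L    L    W
Cells with no legal move (terminal, hence L): (0,0), (0,1), (0,2), (1,0), (1,1), (1,2), (2,0), (2,1), (2,2), (3,0), (3,1), (3,2), (4,0), (4,1), (4,2).
The remaining L cells, each justified by listing all of its moves:
(5,3): L (options (0,3)(W), (5,0)(W) are all W)
(5,4): L (options (0,4)(W), (5,1)(W) are all W)
(5,5): L (options (0,5)(W), (5,2)(W), (5,0)(W) are all W)
(6,3): L (options (1,3)(W), (6,0)(W) are all W)
(6,4): L (options (1,4)(W), (6,1)(W) are all W)
(6,5): L (options (1,5)(W), (6,2)(W), (6,0)(W) are all W)
(7,3): L (options (2,3)(W), (7,0)(W) are all W)
(7,4): L (options (2,4)(W), (7,1)(W) are all W)
(7,5): L (options (2,5)(W), (7,2)(W), (7,0)(W) are all W)
(8,3): L (options (3,3)(W), (8,0)(W) are all W)
(8,4): L (options (3,4)(W), (8,1)(W) are all W)
(8,5): L (options (3,5)(W), (8,2)(W), (8,0)(W) are all W)
(9,3): L (options (4,3)(W), (9,0)(W) are all W)
(9,4): L (options (4,4)(W), (9,1)(W) are all W)
(9,5): L (options (4,5)(W), (9,2)(W), (9,0)(W) are all W)
Every other cell has at least one move into one of the L cells above, so it is W.
L cells per row: a=0: 3, a=1: 3, a=2: 3, a=3: 3, a=4: 3, a=5: 3, a=6: 3, a=7: 3, a=8: 3, a=9: 3; total 30.

30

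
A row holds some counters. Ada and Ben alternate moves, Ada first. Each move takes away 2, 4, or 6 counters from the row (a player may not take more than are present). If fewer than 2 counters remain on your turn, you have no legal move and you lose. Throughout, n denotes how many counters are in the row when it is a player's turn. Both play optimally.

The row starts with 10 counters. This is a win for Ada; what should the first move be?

Work bottom-up. With no move the player to move loses. Otherwise the position is W if at least one move leads to an L position for the opponent, and L if every move leads to a W.
n=0: no move → L
n=1: no move → L
n=2: reaches L-position 0 → W
n=3: reaches L-position 1 → W
n=4: reaches L-position 0 → W
n=5: reaches L-position 1 → W
n=6: reaches L-position 0 → W
n=7: reaches L-position 1 → W
n=8: only reaches 6(W), 4(W), 2(W), all W → L
n=9: only reaches 7(W), 5(W), 3(W), all W → L
n=10: reaches L-position 8 → W
From 10, the L positions reachable in one move are: 8.

Remove 2, leaving 8.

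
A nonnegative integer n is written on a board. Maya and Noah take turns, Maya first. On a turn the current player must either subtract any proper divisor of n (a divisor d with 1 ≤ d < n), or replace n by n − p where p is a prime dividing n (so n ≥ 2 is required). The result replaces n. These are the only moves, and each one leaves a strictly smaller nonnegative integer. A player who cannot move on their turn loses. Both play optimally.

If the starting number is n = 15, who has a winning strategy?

Classify positions by backward induction: terminal positions (no move available) are L. From any other position, the mover wins iff some move reaches an L.
n=0: no move → L
n=1: no move → L
n=2: →0(L), so W
n=3: →0(L), so W
n=4: →2(W), 3(W) — all W, so L
n=5: →0(L), so W
n=6: →4(L), so W
n=7: →0(L), so W
n=8: →4(L), so W
n=9: →6(W), 8(W) — all W, so L
n=10: →9(L), so W
n=11: →0(L), so W
n=12: →9(L), so W
n=13: →0(L), so W
n=14: →7(W), 12(W), 13(W) — all W, so L
n=15: →14(L), so W
From 15 Maya can move to 14, reaching an L position.

Maya wins.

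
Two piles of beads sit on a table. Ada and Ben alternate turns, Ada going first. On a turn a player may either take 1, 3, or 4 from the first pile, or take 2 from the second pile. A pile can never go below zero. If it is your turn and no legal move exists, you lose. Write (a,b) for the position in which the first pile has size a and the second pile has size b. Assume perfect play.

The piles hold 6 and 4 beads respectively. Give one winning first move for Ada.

Move to (2,4).

Work bottom-up. With no move the player to move loses. Otherwise the position is W if at least one move leads to an L position for the opponent, and L if every move leads to a W.
No move ever increases a pile, so every position that can arise here has a ≤ 6 and b ≤ 4; it is enough to label the cells with 0 ≤ a ≤ 6 and 0 ≤ b ≤ 4.
Every move lowers a or b (never raises either), so fill the grid row by row in increasing a, and left to right within a row: each cell's successors are then already labelled.
      b=0  b=1  b=2  b=3  b=4
a=0:    L    L    W    W    L
a=1:    W    W    L    L    W
a=2:    L    L    W    W    L
a=3:    W    W    L    L    W
a=4:    W    W    W    W    W
a=5:    W    W    W    W    W
a=6:    W    W    W    W    W
Cells with no legal move (terminal, hence L): (0,0), (0,1).
The remaining L cells, each justified by listing all of its moves:
(0,4): →(0,2)(W) only, which is W, so L
(1,2): →(0,2)(W), (1,0)(W) — all W, so L
(1,3): →(0,3)(W), (1,1)(W) — all W, so L
(2,0): →(1,0)(W) only, which is W, so L
(2,1): →(1,1)(W) only, which is W, so L
(2,4): →(1,4)(W), (2,2)(W) — all W, so L
(3,2): →(2,2)(W), (0,2)(W), (3,0)(W) — all W, so L
(3,3): →(2,3)(W), (0,3)(W), (3,1)(W) — all W, so L
Every other cell has at least one move into one of the L cells above, so it is W.
From (6,4), the L positions reachable in one move are: (2,4).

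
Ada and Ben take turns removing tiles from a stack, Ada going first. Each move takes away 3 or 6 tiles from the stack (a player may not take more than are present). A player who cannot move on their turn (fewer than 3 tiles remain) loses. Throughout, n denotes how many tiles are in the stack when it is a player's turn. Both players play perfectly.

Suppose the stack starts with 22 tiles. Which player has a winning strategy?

Ada wins.

Label each position W (a win for the player to move) or L (a loss). A position with no legal move is L; any other position is W exactly when some move reaches an L, and L when every move reaches a W.
n=0: no move → L
n=1: no move → L
n=2: no move → L
n=3: →0(L), so W
n=4: →1(L), so W
n=5: →2(L), so W
n=6: →0(L), so W
n=7: →1(L), so W
n=8: →2(L), so W
n=9: →6(W), 3(W) — all W, so L
n=10: →7(W), 4(W) — all W, so L
n=11: →8(W), 5(W) — all W, so L
n=12: →9(L), so W
n=13: →10(L), so W
n=14: →11(L), so W
n=15: →9(L), so W
n=16: →10(L), so W
n=17: →11(L), so W
n=18: →15(W), 12(W) — all W, so L
n=19: →16(W), 13(W) — all W, so L
n=20: →17(W), 14(W) — all W, so L
n=21: →18(L), so W
n=22: →19(L), so W
From 22 Ada can remove 3, leaving 19, reaching an L position.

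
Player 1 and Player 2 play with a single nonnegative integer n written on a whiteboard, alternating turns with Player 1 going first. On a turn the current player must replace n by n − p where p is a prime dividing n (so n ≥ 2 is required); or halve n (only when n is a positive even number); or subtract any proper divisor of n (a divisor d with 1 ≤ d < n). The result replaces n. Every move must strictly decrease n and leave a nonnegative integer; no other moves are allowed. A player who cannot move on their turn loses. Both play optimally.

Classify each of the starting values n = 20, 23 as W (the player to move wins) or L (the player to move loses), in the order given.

Positions with no move are L. A position that does have a move is losing for the player to move precisely when every available move leads to a winning position for the opponent. Fill in the labels:
n=0: no move → L
n=1: no move → L
n=2: →0(L), so W
n=3: →0(L), so W
n=4: →2(W), 3(W) — all W, so L
n=5: →0(L), so W
n=6: →4(L), so W
n=7: →0(L), so W
n=8: →4(L), so W
n=9: →6(W), 8(W) — all W, so L
n=10: →9(L), so W
n=11: →0(L), so W
n=12: →9(L), so W
n=13: →0(L), so W
n=14: →7(W), 12(W), 13(W) — all W, so L
n=15: →14(L), so W
n=16: →14(L), so W
n=17: →0(L), so W
n=18: →9(L), so W
n=19: →0(L), so W
n=20: →10(W), 15(W), 16(W), 18(W), 19(W) — all W, so L
n=21: →14(L), so W
n=22: →20(L), so W
n=23: →0(L), so W

20: L, 23: W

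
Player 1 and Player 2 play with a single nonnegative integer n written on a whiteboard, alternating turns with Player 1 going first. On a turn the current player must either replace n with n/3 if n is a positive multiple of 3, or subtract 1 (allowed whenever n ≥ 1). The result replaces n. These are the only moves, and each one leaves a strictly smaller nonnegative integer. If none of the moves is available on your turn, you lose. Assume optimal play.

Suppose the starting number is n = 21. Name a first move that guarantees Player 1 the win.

Work bottom-up. With no move the player to move loses. Otherwise the position is W if at least one move leads to an L position for the opponent, and L if every move leads to a W.
n=0: no move → L
n=1: reaches L-position 0 → W
n=2: only reaches 1(W), which is W → L
n=3: reaches L-position 2 → W
n=4: only reaches 3(W), which is W → L
n=5: reaches L-position 4 → W
n=6: reaches L-position 2 → W
n=7: only reaches 6(W), which is W → L
n=8: reaches L-position 7 → W
n=9: only reaches 3(W), 8(W), all W → L
n=10: reaches L-position 9 → W
n=11: only reaches 10(W), which is W → L
n=12: reaches L-position 4 → W
n=13: only reaches 12(W), which is W → L
n=14: reaches L-position 13 → W
n=15: only reaches 5(W), 14(W), all W → L
n=16: reaches L-position 15 → W
n=17: only reaches 16(W), which is W → L
n=18: reaches L-position 17 → W
n=19: only reaches 18(W), which is W → L
n=20: reaches L-position 19 → W
n=21: reaches L-position 7 → W
From 21, the L positions reachable in one move are: 7.

Move to 7.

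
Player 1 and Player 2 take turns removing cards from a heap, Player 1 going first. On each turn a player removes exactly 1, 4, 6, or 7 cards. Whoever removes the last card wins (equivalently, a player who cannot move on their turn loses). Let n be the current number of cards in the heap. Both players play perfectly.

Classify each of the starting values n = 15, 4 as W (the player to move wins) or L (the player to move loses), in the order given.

Classify positions by backward induction: terminal positions (no move available) are L. From any other position, the mover wins iff some move reaches an L.
n=0: no move → L
n=1: can move to 0, which is L ⇒ W
n=2: the only move is to 1(W), a W ⇒ L
n=3: can move to 2, which is L ⇒ W
n=4: can move to 0, which is L ⇒ W
n=5: moves to 4(W), 1(W); every one is W ⇒ L
n=6: can move to 5, which is L ⇒ W
n=7: can move to 0, which is L ⇒ W
n=8: can move to 2, which is L ⇒ W
n=9: can move to 5, which is L ⇒ W
n=10: moves to 9(W), 6(W), 4(W), 3(W); every one is W ⇒ L
n=11: can move to 10, which is L ⇒ W
n=12: can move to 5, which is L ⇒ W
n=13: moves to 12(W), 9(W), 7(W), 6(W); every one is W ⇒ L
n=14: can move to 13, which is L ⇒ W
n=15: moves to 14(W), 11(W), 9(W), 8(W); every one is W ⇒ L

15: L, 4: W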